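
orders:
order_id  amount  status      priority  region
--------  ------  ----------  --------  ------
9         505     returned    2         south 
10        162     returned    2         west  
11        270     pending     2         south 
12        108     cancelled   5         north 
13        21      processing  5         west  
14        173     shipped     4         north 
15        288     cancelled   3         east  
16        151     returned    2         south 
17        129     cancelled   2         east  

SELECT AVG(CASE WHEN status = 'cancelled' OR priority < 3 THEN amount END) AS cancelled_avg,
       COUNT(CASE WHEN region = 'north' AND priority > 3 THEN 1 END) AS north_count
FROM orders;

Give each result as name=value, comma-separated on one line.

cancelled_avg=230.4285714286, north_count=2

[cancelled_avg: status = 'cancelled' OR priority < 3]
order_id=9: ✓ → 505
order_id=10: ✓ → 162
order_id=11: ✓ → 270
order_id=12: ✓ → 108
order_id=13: ✗
order_id=14: ✗
order_id=15: ✓ → 288
order_id=16: ✓ → 151
order_id=17: ✓ → 129
cancelled_avg = (505 + 162 + 270 + 108 + 288 + 151 + 129) / 7 = 230.4285714286
—
[north_count: region = 'north' AND priority > 3]
order_id=9: ✗
order_id=10: ✗
order_id=11: ✗
order_id=12: ✓ → 1
order_id=13: ✗
order_id=14: ✓ → 1
order_id=15: ✗
order_id=16: ✗
order_id=17: ✗
north_count = COUNT(1, 1) = 2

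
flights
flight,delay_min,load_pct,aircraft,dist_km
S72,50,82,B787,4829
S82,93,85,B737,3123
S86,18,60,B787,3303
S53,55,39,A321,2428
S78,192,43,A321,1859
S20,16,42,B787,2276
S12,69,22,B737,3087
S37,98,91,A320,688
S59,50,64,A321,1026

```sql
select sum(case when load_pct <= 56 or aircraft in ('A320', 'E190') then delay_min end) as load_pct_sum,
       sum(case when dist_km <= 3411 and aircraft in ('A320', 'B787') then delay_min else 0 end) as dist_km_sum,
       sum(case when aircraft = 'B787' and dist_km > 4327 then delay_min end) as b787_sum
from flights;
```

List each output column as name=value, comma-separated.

load_pct_sum=430, dist_km_sum=132, b787_sum=50

[load_pct_sum: load_pct <= 56 or aircraft in ('A320', 'E190')]
flight=S72: ✗
flight=S82: ✗
flight=S86: ✗
flight=S53: ✓ → 55
flight=S78: ✓ → 192
flight=S20: ✓ → 16
flight=S12: ✓ → 69
flight=S37: ✓ → 98
flight=S59: ✗
load_pct_sum = 55 + 192 + 16 + 69 + 98 = 430
—
[dist_km_sum: dist_km <= 3411 and aircraft in ('A320', 'B787')]
flight=S72: ✗
flight=S82: ✗
flight=S86: ✓ → 18
flight=S53: ✗
flight=S78: ✗
flight=S20: ✓ → 16
flight=S12: ✗
flight=S37: ✓ → 98
flight=S59: ✗
dist_km_sum = 18 + 16 + 98 = 132
—
[b787_sum: aircraft = 'B787' and dist_km > 4327]
flight=S72: ✓ → 50
flight=S82: ✗
flight=S86: ✗
flight=S53: ✗
flight=S78: ✗
flight=S20: ✗
flight=S12: ✗
flight=S37: ✗
flight=S59: ✗
b787_sum = 50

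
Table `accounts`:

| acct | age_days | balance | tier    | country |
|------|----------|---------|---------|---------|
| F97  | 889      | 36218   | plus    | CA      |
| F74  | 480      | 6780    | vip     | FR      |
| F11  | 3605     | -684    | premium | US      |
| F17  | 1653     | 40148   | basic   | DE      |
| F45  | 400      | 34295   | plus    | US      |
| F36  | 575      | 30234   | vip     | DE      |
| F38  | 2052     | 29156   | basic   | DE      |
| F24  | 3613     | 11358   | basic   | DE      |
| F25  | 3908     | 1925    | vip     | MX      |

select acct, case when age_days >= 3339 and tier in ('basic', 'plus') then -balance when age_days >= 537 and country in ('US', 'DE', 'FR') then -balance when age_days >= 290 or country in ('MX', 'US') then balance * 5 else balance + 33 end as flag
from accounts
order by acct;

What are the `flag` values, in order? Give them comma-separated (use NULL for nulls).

acct=F11: age_days >= 537 and country in ('US', 'DE', 'FR') → 684
acct=F17: age_days >= 537 and country in ('US', 'DE', 'FR') → -40148
acct=F24: age_days >= 3339 and tier in ('basic', 'plus') → -11358
acct=F25: age_days >= 290 or country in ('MX', 'US') → 9625
acct=F36: age_days >= 537 and country in ('US', 'DE', 'FR') → -30234
acct=F38: age_days >= 537 and country in ('US', 'DE', 'FR') → -29156
acct=F45: age_days >= 290 or country in ('MX', 'US') → 171475
acct=F74: age_days >= 290 or country in ('MX', 'US') → 33900
acct=F97: age_days >= 290 or country in ('MX', 'US') → 181090

684, -40148, -11358, 9625, -30234, -29156, 171475, 33900, 181090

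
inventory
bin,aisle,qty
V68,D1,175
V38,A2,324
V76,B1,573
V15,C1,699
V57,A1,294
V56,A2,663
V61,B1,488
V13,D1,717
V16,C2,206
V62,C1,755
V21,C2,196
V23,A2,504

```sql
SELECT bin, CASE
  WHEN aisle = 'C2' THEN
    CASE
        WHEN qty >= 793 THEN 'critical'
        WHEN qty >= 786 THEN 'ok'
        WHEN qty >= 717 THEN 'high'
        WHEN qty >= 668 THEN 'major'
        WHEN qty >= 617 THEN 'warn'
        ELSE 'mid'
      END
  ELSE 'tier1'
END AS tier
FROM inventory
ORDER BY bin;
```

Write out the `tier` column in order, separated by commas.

bin=V13: aisle='D1' → outer ELSE → tier1
bin=V15: aisle='C1' → outer ELSE → tier1
bin=V16: aisle='C2' → inner[ELSE] → mid
bin=V21: aisle='C2' → inner[ELSE] → mid
bin=V23: aisle='A2' → outer ELSE → tier1
bin=V38: aisle='A2' → outer ELSE → tier1
bin=V56: aisle='A2' → outer ELSE → tier1
bin=V57: aisle='A1' → outer ELSE → tier1
bin=V61: aisle='B1' → outer ELSE → tier1
bin=V62: aisle='C1' → outer ELSE → tier1
bin=V68: aisle='D1' → outer ELSE → tier1
bin=V76: aisle='B1' → outer ELSE → tier1

tier1, tier1, mid, mid, tier1, tier1, tier1, tier1, tier1, tier1, tier1, tier1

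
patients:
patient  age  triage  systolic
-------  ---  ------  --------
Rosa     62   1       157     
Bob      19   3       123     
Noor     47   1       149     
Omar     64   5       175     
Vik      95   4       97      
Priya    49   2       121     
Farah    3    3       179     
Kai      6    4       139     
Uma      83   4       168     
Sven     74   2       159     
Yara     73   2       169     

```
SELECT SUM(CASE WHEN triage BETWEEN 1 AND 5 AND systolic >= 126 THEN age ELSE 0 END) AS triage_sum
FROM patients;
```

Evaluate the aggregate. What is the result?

patient=Rosa: ✓ → 62
patient=Bob: ✗
patient=Noor: ✓ → 47
patient=Omar: ✓ → 64
patient=Vik: ✗
patient=Priya: ✗
patient=Farah: ✓ → 3
patient=Kai: ✓ → 6
patient=Uma: ✓ → 83
patient=Sven: ✓ → 74
patient=Yara: ✓ → 73
triage_sum = 62 + 47 + 64 + 3 + 6 + 83 + 74 + 73 = 412

412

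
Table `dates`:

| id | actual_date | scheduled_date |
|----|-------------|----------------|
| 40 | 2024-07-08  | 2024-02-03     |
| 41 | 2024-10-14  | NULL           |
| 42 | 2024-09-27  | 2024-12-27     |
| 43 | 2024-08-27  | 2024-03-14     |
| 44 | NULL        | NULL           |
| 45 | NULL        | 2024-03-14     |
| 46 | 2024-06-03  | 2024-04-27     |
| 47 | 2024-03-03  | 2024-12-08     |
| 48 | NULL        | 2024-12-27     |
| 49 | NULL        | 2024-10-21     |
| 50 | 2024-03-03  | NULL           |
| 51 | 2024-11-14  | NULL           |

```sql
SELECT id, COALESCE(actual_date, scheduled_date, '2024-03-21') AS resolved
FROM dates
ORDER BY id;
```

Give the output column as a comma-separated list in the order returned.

2024-07-08, 2024-10-14, 2024-09-27, 2024-08-27, 2024-03-21, 2024-03-14, 2024-06-03, 2024-03-03, 2024-12-27, 2024-10-21, 2024-03-03, 2024-11-14

id=40: actual_date=2024-07-08 → 2024-07-08
id=41: actual_date=2024-10-14 → 2024-10-14
id=42: actual_date=2024-09-27 → 2024-09-27
id=43: actual_date=2024-08-27 → 2024-08-27
id=44: actual_date=NULL, scheduled_date=NULL, → literal 2024-03-21 → 2024-03-21
id=45: actual_date=NULL, scheduled_date=2024-03-14 → 2024-03-14
id=46: actual_date=2024-06-03 → 2024-06-03
id=47: actual_date=2024-03-03 → 2024-03-03
id=48: actual_date=NULL, scheduled_date=2024-12-27 → 2024-12-27
id=49: actual_date=NULL, scheduled_date=2024-10-21 → 2024-10-21
id=50: actual_date=2024-03-03 → 2024-03-03
id=51: actual_date=2024-11-14 → 2024-11-14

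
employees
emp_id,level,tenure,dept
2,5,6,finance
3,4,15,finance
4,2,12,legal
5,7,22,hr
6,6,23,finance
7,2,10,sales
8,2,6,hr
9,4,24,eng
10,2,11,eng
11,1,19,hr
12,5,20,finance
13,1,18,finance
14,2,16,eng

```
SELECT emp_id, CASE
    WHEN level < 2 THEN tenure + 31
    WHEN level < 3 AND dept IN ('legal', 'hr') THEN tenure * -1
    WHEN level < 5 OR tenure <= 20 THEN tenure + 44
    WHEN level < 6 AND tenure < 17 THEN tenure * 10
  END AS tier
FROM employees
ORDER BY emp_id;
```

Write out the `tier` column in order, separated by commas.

50, 59, -12, NULL, NULL, 54, -6, 68, 55, 50, 64, 49, 60

emp_id=2: level < 5 OR tenure <= 20 → 50
emp_id=3: level < 5 OR tenure <= 20 → 59
emp_id=4: level < 3 AND dept IN ('legal', 'hr') → -12
emp_id=5: (no match → NULL) → NULL
emp_id=6: (no match → NULL) → NULL
emp_id=7: level < 5 OR tenure <= 20 → 54
emp_id=8: level < 3 AND dept IN ('legal', 'hr') → -6
emp_id=9: level < 5 OR tenure <= 20 → 68
emp_id=10: level < 5 OR tenure <= 20 → 55
emp_id=11: level < 2 → 50
emp_id=12: level < 5 OR tenure <= 20 → 64
emp_id=13: level < 2 → 49
emp_id=14: level < 5 OR tenure <= 20 → 60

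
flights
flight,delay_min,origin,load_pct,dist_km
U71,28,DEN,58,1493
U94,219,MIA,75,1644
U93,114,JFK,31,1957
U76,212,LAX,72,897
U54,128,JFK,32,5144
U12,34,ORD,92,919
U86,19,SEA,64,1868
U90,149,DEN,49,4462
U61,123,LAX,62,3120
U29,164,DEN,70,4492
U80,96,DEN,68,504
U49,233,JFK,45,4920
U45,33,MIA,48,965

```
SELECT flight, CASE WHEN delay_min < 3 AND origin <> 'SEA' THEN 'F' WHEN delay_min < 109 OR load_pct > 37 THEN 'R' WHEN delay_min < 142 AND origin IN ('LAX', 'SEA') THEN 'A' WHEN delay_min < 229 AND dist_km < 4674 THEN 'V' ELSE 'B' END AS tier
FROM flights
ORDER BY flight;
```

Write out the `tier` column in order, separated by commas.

R, R, R, R, B, R, R, R, R, R, R, V, R

flight=U12: delay_min < 109 OR load_pct > 37 → R
flight=U29: delay_min < 109 OR load_pct > 37 → R
flight=U45: delay_min < 109 OR load_pct > 37 → R
flight=U49: delay_min < 109 OR load_pct > 37 → R
flight=U54: ELSE → B
flight=U61: delay_min < 109 OR load_pct > 37 → R
flight=U71: delay_min < 109 OR load_pct > 37 → R
flight=U76: delay_min < 109 OR load_pct > 37 → R
flight=U80: delay_min < 109 OR load_pct > 37 → R
flight=U86: delay_min < 109 OR load_pct > 37 → R
flight=U90: delay_min < 109 OR load_pct > 37 → R
flight=U93: delay_min < 229 AND dist_km < 4674 → V
flight=U94: delay_min < 109 OR load_pct > 37 → R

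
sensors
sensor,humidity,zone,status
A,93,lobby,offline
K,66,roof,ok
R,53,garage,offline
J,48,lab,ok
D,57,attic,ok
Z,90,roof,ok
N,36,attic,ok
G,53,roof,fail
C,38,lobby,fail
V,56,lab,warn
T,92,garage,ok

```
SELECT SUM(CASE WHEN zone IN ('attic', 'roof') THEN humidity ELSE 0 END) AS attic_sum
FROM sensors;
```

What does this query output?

sensor=A: ✗
sensor=K: ✓ → 66
sensor=R: ✗
sensor=J: ✗
sensor=D: ✓ → 57
sensor=Z: ✓ → 90
sensor=N: ✓ → 36
sensor=G: ✓ → 53
sensor=C: ✗
sensor=V: ✗
sensor=T: ✗
attic_sum = 66 + 57 + 90 + 36 + 53 = 302

302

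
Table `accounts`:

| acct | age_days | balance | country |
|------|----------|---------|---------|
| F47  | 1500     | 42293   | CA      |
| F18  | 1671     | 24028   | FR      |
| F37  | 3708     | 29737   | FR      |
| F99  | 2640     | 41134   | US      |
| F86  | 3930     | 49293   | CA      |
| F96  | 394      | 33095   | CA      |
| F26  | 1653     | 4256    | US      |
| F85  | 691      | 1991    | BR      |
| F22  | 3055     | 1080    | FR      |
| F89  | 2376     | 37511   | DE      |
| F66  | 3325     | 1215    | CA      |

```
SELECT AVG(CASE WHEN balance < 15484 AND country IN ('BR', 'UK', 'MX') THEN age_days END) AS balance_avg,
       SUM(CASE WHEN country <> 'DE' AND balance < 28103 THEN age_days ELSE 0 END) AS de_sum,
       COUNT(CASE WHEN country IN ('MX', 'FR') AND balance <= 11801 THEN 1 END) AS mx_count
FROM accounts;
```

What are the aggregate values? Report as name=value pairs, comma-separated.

balance_avg=691, de_sum=10395, mx_count=1

[balance_avg: balance < 15484 AND country IN ('BR', 'UK', 'MX')]
acct=F47: ✗
acct=F18: ✗
acct=F37: ✗
acct=F99: ✗
acct=F86: ✗
acct=F96: ✗
acct=F26: ✗
acct=F85: ✓ → 691
acct=F22: ✗
acct=F89: ✗
acct=F66: ✗
balance_avg = 691
—
[de_sum: country <> 'DE' AND balance < 28103]
acct=F47: ✗
acct=F18: ✓ → 1671
acct=F37: ✗
acct=F99: ✗
acct=F86: ✗
acct=F96: ✗
acct=F26: ✓ → 1653
acct=F85: ✓ → 691
acct=F22: ✓ → 3055
acct=F89: ✗
acct=F66: ✓ → 3325
de_sum = 1671 + 1653 + 691 + 3055 + 3325 = 10395
—
[mx_count: country IN ('MX', 'FR') AND balance <= 11801]
acct=F47: ✗
acct=F18: ✗
acct=F37: ✗
acct=F99: ✗
acct=F86: ✗
acct=F96: ✗
acct=F26: ✗
acct=F85: ✗
acct=F22: ✓ → 1
acct=F89: ✗
acct=F66: ✗
mx_count = COUNT(1) = 1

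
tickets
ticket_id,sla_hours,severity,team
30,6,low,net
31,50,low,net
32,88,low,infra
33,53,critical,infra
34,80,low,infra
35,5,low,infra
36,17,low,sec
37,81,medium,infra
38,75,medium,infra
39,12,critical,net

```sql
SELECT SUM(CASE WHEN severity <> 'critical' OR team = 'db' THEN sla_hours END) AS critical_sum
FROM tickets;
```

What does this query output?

402

ticket_id=30: ✓ → 6
ticket_id=31: ✓ → 50
ticket_id=32: ✓ → 88
ticket_id=33: ✗
ticket_id=34: ✓ → 80
ticket_id=35: ✓ → 5
ticket_id=36: ✓ → 17
ticket_id=37: ✓ → 81
ticket_id=38: ✓ → 75
ticket_id=39: ✗
critical_sum = 6 + 50 + 88 + 80 + 5 + 17 + 81 + 75 = 402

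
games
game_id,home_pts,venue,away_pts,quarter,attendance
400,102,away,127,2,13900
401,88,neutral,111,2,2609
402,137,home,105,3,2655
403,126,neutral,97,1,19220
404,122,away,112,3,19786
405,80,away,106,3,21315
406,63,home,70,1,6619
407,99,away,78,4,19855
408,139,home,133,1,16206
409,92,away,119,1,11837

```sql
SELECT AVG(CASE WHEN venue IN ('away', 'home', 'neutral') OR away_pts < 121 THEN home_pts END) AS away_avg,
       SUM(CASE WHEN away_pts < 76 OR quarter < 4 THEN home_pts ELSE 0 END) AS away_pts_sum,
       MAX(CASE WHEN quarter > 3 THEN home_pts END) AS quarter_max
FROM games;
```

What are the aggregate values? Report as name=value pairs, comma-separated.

away_avg=104.8, away_pts_sum=949, quarter_max=99

[away_avg: venue IN ('away', 'home', 'neutral') OR away_pts < 121]
game_id=400: ✓ → 102
game_id=401: ✓ → 88
game_id=402: ✓ → 137
game_id=403: ✓ → 126
game_id=404: ✓ → 122
game_id=405: ✓ → 80
game_id=406: ✓ → 63
game_id=407: ✓ → 99
game_id=408: ✓ → 139
game_id=409: ✓ → 92
away_avg = (102 + 88 + 137 + 126 + 122 + 80 + 63 + 99 + 139 + 92) / 10 = 104.8
—
[away_pts_sum: away_pts < 76 OR quarter < 4]
game_id=400: ✓ → 102
game_id=401: ✓ → 88
game_id=402: ✓ → 137
game_id=403: ✓ → 126
game_id=404: ✓ → 122
game_id=405: ✓ → 80
game_id=406: ✓ → 63
game_id=407: ✗
game_id=408: ✓ → 139
game_id=409: ✓ → 92
away_pts_sum = 102 + 88 + 137 + 126 + 122 + 80 + 63 + 139 + 92 = 949
—
[quarter_max: quarter > 3]
game_id=400: ✗
game_id=401: ✗
game_id=402: ✗
game_id=403: ✗
game_id=404: ✗
game_id=405: ✗
game_id=406: ✗
game_id=407: ✓ → 99
game_id=408: ✗
game_id=409: ✗
quarter_max = MAX(99) = 99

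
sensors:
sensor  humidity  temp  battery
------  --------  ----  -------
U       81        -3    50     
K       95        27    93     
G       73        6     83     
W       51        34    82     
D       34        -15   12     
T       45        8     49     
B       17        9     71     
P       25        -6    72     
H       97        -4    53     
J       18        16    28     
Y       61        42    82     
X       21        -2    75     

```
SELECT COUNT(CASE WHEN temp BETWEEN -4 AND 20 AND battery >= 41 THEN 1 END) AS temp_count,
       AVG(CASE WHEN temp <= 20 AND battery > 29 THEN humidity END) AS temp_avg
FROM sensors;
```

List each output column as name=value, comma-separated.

temp_count=6, temp_avg=51.2857142857

[temp_count: temp BETWEEN -4 AND 20 AND battery >= 41]
sensor=U: ✓ → 1
sensor=K: ✗
sensor=G: ✓ → 1
sensor=W: ✗
sensor=D: ✗
sensor=T: ✓ → 1
sensor=B: ✓ → 1
sensor=P: ✗
sensor=H: ✓ → 1
sensor=J: ✗
sensor=Y: ✗
sensor=X: ✓ → 1
temp_count = COUNT(1, 1, 1, 1, 1, 1) = 6
—
[temp_avg: temp <= 20 AND battery > 29]
sensor=U: ✓ → 81
sensor=K: ✗
sensor=G: ✓ → 73
sensor=W: ✗
sensor=D: ✗
sensor=T: ✓ → 45
sensor=B: ✓ → 17
sensor=P: ✓ → 25
sensor=H: ✓ → 97
sensor=J: ✗
sensor=Y: ✗
sensor=X: ✓ → 21
temp_avg = (81 + 73 + 45 + 17 + 25 + 97 + 21) / 7 = 51.2857142857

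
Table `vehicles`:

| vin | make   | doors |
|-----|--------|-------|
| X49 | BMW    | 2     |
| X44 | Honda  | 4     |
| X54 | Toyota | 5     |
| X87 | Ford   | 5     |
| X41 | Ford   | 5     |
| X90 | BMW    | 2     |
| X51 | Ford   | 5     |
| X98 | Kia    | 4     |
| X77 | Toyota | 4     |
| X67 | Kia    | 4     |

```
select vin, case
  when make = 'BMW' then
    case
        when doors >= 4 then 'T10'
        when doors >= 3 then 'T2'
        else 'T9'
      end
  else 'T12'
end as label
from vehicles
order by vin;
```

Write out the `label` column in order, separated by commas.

T12, T12, T9, T12, T12, T12, T12, T12, T9, T12

vin=X41: make='Ford' → outer ELSE → T12
vin=X44: make='Honda' → outer ELSE → T12
vin=X49: make='BMW' → inner[ELSE] → T9
vin=X51: make='Ford' → outer ELSE → T12
vin=X54: make='Toyota' → outer ELSE → T12
vin=X67: make='Kia' → outer ELSE → T12
vin=X77: make='Toyota' → outer ELSE → T12
vin=X87: make='Ford' → outer ELSE → T12
vin=X90: make='BMW' → inner[ELSE] → T9
vin=X98: make='Kia' → outer ELSE → T12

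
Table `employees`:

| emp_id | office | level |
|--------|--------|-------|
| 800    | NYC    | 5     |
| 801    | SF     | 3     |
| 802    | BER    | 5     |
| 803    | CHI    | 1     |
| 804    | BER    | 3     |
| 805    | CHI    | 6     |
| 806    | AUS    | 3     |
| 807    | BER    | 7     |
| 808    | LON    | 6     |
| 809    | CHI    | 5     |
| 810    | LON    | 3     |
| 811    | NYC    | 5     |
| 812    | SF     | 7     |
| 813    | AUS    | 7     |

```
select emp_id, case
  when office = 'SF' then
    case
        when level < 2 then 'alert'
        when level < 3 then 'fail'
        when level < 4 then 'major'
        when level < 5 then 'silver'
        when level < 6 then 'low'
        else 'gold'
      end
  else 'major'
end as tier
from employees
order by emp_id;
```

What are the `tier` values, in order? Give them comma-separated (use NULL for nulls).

emp_id=800: office='NYC' → outer ELSE → major
emp_id=801: office='SF' → inner[level < 4] → major
emp_id=802: office='BER' → outer ELSE → major
emp_id=803: office='CHI' → outer ELSE → major
emp_id=804: office='BER' → outer ELSE → major
emp_id=805: office='CHI' → outer ELSE → major
emp_id=806: office='AUS' → outer ELSE → major
emp_id=807: office='BER' → outer ELSE → major
emp_id=808: office='LON' → outer ELSE → major
emp_id=809: office='CHI' → outer ELSE → major
emp_id=810: office='LON' → outer ELSE → major
emp_id=811: office='NYC' → outer ELSE → major
emp_id=812: office='SF' → inner[ELSE] → gold
emp_id=813: office='AUS' → outer ELSE → major

major, major, major, major, major, major, major, major, major, major, major, major, gold, major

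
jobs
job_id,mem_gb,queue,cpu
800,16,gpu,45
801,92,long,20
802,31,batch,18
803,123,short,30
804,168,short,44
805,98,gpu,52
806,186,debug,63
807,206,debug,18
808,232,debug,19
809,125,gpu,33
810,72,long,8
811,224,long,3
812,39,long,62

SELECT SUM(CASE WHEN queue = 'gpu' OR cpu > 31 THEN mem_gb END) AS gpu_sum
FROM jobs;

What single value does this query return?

job_id=800: ✓ → 16
job_id=801: ✗
job_id=802: ✗
job_id=803: ✗
job_id=804: ✓ → 168
job_id=805: ✓ → 98
job_id=806: ✓ → 186
job_id=807: ✗
job_id=808: ✗
job_id=809: ✓ → 125
job_id=810: ✗
job_id=811: ✗
job_id=812: ✓ → 39
gpu_sum = 16 + 168 + 98 + 186 + 125 + 39 = 632

632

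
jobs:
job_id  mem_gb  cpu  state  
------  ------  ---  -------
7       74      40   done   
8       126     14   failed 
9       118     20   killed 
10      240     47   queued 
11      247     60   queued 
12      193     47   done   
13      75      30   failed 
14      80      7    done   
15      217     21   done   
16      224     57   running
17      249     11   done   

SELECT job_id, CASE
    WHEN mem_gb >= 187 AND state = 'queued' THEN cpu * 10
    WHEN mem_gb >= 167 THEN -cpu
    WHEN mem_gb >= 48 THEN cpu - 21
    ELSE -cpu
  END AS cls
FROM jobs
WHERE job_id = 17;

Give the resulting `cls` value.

job_id = 17: mem_gb=249, cpu=11, state=done.
mem_gb >= 187 AND state = 'queued' → false
mem_gb >= 167 → true → -11

-11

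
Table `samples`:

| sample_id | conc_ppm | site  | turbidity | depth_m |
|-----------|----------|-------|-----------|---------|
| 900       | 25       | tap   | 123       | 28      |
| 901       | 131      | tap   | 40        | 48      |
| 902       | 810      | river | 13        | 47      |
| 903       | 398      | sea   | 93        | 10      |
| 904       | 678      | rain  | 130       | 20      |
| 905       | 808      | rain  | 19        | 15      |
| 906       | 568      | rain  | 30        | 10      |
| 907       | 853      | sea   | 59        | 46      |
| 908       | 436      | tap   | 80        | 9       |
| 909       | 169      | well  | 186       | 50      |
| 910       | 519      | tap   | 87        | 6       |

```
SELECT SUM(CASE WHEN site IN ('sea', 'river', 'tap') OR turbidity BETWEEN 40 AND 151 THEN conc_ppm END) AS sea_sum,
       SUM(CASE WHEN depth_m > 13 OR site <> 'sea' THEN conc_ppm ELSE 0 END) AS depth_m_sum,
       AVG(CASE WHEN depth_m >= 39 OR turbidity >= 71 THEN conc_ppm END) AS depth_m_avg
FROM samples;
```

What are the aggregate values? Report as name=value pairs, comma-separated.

[sea_sum: site IN ('sea', 'river', 'tap') OR turbidity BETWEEN 40 AND 151]
sample_id=900: ✓ → 25
sample_id=901: ✓ → 131
sample_id=902: ✓ → 810
sample_id=903: ✓ → 398
sample_id=904: ✓ → 678
sample_id=905: ✗
sample_id=906: ✗
sample_id=907: ✓ → 853
sample_id=908: ✓ → 436
sample_id=909: ✗
sample_id=910: ✓ → 519
sea_sum = 25 + 131 + 810 + 398 + 678 + 853 + 436 + 519 = 3850
—
[depth_m_sum: depth_m > 13 OR site <> 'sea']
sample_id=900: ✓ → 25
sample_id=901: ✓ → 131
sample_id=902: ✓ → 810
sample_id=903: ✗
sample_id=904: ✓ → 678
sample_id=905: ✓ → 808
sample_id=906: ✓ → 568
sample_id=907: ✓ → 853
sample_id=908: ✓ → 436
sample_id=909: ✓ → 169
sample_id=910: ✓ → 519
depth_m_sum = 25 + 131 + 810 + 678 + 808 + 568 + 853 + 436 + 169 + 519 = 4997
—
[depth_m_avg: depth_m >= 39 OR turbidity >= 71]
sample_id=900: ✓ → 25
sample_id=901: ✓ → 131
sample_id=902: ✓ → 810
sample_id=903: ✓ → 398
sample_id=904: ✓ → 678
sample_id=905: ✗
sample_id=906: ✗
sample_id=907: ✓ → 853
sample_id=908: ✓ → 436
sample_id=909: ✓ → 169
sample_id=910: ✓ → 519
depth_m_avg = (25 + 131 + 810 + 398 + 678 + 853 + 436 + 169 + 519) / 9 = 446.5555555556

sea_sum=3850, depth_m_sum=4997, depth_m_avg=446.5555555556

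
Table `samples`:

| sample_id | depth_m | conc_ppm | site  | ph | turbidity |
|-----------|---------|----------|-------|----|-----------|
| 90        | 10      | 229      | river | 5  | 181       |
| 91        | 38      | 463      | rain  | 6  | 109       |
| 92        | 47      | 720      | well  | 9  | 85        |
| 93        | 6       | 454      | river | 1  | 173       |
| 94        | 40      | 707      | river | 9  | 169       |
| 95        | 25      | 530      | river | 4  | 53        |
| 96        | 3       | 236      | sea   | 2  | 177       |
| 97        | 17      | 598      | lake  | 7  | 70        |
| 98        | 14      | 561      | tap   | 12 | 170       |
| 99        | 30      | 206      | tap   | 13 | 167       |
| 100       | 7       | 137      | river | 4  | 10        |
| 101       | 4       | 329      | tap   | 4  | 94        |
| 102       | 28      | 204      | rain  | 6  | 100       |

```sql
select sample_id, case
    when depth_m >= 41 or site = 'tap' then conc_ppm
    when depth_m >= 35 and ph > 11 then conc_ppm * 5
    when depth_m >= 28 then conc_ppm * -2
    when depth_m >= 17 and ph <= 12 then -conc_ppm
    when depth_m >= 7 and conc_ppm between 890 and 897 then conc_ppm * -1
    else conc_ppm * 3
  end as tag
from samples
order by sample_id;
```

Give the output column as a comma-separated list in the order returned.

687, -926, 720, 1362, -1414, -530, 708, -598, 561, 206, 411, 329, -408

sample_id=90: ELSE → 687
sample_id=91: depth_m >= 28 → -926
sample_id=92: depth_m >= 41 or site = 'tap' → 720
sample_id=93: ELSE → 1362
sample_id=94: depth_m >= 28 → -1414
sample_id=95: depth_m >= 17 and ph <= 12 → -530
sample_id=96: ELSE → 708
sample_id=97: depth_m >= 17 and ph <= 12 → -598
sample_id=98: depth_m >= 41 or site = 'tap' → 561
sample_id=99: depth_m >= 41 or site = 'tap' → 206
sample_id=100: ELSE → 411
sample_id=101: depth_m >= 41 or site = 'tap' → 329
sample_id=102: depth_m >= 28 → -408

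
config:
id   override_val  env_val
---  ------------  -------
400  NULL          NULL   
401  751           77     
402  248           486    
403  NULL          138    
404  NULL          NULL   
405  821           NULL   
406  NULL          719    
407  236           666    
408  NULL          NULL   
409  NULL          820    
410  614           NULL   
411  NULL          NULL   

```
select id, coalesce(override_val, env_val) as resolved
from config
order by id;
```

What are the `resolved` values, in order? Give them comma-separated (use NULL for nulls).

NULL, 751, 248, 138, NULL, 821, 719, 236, NULL, 820, 614, NULL

id=400: override_val=NULL, env_val=NULL (all NULL) → NULL
id=401: override_val=751 → 751
id=402: override_val=248 → 248
id=403: override_val=NULL, env_val=138 → 138
id=404: override_val=NULL, env_val=NULL (all NULL) → NULL
id=405: override_val=821 → 821
id=406: override_val=NULL, env_val=719 → 719
id=407: override_val=236 → 236
id=408: override_val=NULL, env_val=NULL (all NULL) → NULL
id=409: override_val=NULL, env_val=820 → 820
id=410: override_val=614 → 614
id=411: override_val=NULL, env_val=NULL (all NULL) → NULL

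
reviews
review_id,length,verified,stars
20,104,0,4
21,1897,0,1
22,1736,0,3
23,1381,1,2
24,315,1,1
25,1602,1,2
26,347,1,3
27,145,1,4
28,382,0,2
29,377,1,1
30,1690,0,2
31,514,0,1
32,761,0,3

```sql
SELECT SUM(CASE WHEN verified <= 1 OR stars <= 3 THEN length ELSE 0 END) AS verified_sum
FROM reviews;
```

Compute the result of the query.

review_id=20: ✓ → 104
review_id=21: ✓ → 1897
review_id=22: ✓ → 1736
review_id=23: ✓ → 1381
review_id=24: ✓ → 315
review_id=25: ✓ → 1602
review_id=26: ✓ → 347
review_id=27: ✓ → 145
review_id=28: ✓ → 382
review_id=29: ✓ → 377
review_id=30: ✓ → 1690
review_id=31: ✓ → 514
review_id=32: ✓ → 761
verified_sum = 104 + 1897 + 1736 + 1381 + 315 + 1602 + 347 + 145 + 382 + 377 + 1690 + 514 + 761 = 11251

11251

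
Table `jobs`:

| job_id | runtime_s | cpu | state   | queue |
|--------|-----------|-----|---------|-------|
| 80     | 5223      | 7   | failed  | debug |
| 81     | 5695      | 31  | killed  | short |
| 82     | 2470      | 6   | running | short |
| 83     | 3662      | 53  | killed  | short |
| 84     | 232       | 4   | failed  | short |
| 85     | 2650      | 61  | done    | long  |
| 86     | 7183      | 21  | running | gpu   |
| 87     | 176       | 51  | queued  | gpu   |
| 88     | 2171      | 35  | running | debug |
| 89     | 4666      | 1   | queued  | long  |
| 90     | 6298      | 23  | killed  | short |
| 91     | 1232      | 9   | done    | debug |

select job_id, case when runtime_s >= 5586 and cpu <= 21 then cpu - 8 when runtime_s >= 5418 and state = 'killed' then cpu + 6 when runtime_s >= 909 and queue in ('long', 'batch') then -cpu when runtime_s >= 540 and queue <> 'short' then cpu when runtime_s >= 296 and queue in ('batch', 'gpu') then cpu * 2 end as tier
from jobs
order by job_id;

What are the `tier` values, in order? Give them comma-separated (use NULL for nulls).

job_id=80: runtime_s >= 540 and queue <> 'short' → 7
job_id=81: runtime_s >= 5418 and state = 'killed' → 37
job_id=82: (no match → NULL) → NULL
job_id=83: (no match → NULL) → NULL
job_id=84: (no match → NULL) → NULL
job_id=85: runtime_s >= 909 and queue in ('long', 'batch') → -61
job_id=86: runtime_s >= 5586 and cpu <= 21 → 13
job_id=87: (no match → NULL) → NULL
job_id=88: runtime_s >= 540 and queue <> 'short' → 35
job_id=89: runtime_s >= 909 and queue in ('long', 'batch') → -1
job_id=90: runtime_s >= 5418 and state = 'killed' → 29
job_id=91: runtime_s >= 540 and queue <> 'short' → 9

7, 37, NULL, NULL, NULL, -61, 13, NULL, 35, -1, 29, 9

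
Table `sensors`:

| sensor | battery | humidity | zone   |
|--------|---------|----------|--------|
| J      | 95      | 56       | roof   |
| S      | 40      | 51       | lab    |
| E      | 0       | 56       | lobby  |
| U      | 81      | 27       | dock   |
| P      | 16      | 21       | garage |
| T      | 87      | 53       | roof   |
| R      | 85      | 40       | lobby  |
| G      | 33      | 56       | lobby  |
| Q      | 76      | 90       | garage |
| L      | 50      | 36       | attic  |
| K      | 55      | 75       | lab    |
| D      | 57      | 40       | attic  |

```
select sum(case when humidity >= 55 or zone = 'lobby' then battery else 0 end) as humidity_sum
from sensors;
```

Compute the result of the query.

344

sensor=J: ✓ → 95
sensor=S: ✗
sensor=E: ✓ → 0
sensor=U: ✗
sensor=P: ✗
sensor=T: ✗
sensor=R: ✓ → 85
sensor=G: ✓ → 33
sensor=Q: ✓ → 76
sensor=L: ✗
sensor=K: ✓ → 55
sensor=D: ✗
humidity_sum = 95 + 85 + 33 + 76 + 55 = 344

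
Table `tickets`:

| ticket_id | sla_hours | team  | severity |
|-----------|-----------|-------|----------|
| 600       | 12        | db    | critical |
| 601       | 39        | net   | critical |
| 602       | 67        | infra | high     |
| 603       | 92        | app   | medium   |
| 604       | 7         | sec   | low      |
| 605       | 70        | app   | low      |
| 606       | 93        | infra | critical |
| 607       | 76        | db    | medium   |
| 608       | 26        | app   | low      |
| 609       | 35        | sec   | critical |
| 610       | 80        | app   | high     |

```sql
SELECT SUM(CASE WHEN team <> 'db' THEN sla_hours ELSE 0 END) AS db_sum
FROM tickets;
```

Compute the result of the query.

ticket_id=600: ✗
ticket_id=601: ✓ → 39
ticket_id=602: ✓ → 67
ticket_id=603: ✓ → 92
ticket_id=604: ✓ → 7
ticket_id=605: ✓ → 70
ticket_id=606: ✓ → 93
ticket_id=607: ✗
ticket_id=608: ✓ → 26
ticket_id=609: ✓ → 35
ticket_id=610: ✓ → 80
db_sum = 39 + 67 + 92 + 7 + 70 + 93 + 26 + 35 + 80 = 509

509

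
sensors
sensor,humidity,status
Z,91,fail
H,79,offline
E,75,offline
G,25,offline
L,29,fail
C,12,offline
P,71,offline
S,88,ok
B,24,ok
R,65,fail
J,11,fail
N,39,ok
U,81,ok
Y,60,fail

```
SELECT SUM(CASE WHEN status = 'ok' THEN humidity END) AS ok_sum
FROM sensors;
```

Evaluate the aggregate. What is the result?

232

sensor=Z: ✗
sensor=H: ✗
sensor=E: ✗
sensor=G: ✗
sensor=L: ✗
sensor=C: ✗
sensor=P: ✗
sensor=S: ✓ → 88
sensor=B: ✓ → 24
sensor=R: ✗
sensor=J: ✗
sensor=N: ✓ → 39
sensor=U: ✓ → 81
sensor=Y: ✗
ok_sum = 88 + 24 + 39 + 81 = 232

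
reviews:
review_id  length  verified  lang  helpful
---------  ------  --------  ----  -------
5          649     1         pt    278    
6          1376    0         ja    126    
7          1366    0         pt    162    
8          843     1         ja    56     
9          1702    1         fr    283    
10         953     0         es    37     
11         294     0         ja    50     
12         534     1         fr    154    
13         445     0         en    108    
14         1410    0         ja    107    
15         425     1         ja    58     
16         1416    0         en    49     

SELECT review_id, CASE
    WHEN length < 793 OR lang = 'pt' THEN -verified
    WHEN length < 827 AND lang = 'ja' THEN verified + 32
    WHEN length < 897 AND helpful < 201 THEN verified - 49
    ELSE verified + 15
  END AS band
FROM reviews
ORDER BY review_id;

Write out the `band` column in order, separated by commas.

-1, 15, 0, -48, 16, 15, 0, -1, 0, 15, -1, 15

review_id=5: length < 793 OR lang = 'pt' → -1
review_id=6: ELSE → 15
review_id=7: length < 793 OR lang = 'pt' → 0
review_id=8: length < 897 AND helpful < 201 → -48
review_id=9: ELSE → 16
review_id=10: ELSE → 15
review_id=11: length < 793 OR lang = 'pt' → 0
review_id=12: length < 793 OR lang = 'pt' → -1
review_id=13: length < 793 OR lang = 'pt' → 0
review_id=14: ELSE → 15
review_id=15: length < 793 OR lang = 'pt' → -1
review_id=16: ELSE → 15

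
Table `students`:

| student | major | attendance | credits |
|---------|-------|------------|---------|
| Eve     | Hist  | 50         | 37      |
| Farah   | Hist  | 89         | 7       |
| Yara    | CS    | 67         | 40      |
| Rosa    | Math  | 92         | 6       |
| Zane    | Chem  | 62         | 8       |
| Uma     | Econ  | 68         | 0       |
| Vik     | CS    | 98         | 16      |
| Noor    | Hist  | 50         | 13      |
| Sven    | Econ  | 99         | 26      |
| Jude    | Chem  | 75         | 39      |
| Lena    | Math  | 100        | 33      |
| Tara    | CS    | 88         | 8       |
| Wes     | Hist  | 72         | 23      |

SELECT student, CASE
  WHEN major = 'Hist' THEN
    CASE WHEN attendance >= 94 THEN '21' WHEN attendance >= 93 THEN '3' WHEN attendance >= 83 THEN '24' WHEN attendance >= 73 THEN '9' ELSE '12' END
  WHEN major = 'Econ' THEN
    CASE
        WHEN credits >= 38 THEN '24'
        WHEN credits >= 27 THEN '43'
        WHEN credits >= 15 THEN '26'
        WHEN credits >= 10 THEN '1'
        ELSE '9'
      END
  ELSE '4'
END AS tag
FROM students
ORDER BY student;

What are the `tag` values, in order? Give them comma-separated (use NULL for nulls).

12, 24, 4, 4, 12, 4, 26, 4, 9, 4, 12, 4, 4

student=Eve: major='Hist' → inner[ELSE] → 12
student=Farah: major='Hist' → inner[attendance >= 83] → 24
student=Jude: major='Chem' → outer ELSE → 4
student=Lena: major='Math' → outer ELSE → 4
student=Noor: major='Hist' → inner[ELSE] → 12
student=Rosa: major='Math' → outer ELSE → 4
student=Sven: major='Econ' → inner[credits >= 15] → 26
student=Tara: major='CS' → outer ELSE → 4
student=Uma: major='Econ' → inner[ELSE] → 9
student=Vik: major='CS' → outer ELSE → 4
student=Wes: major='Hist' → inner[ELSE] → 12
student=Yara: major='CS' → outer ELSE → 4
student=Zane: major='Chem' → outer ELSE → 4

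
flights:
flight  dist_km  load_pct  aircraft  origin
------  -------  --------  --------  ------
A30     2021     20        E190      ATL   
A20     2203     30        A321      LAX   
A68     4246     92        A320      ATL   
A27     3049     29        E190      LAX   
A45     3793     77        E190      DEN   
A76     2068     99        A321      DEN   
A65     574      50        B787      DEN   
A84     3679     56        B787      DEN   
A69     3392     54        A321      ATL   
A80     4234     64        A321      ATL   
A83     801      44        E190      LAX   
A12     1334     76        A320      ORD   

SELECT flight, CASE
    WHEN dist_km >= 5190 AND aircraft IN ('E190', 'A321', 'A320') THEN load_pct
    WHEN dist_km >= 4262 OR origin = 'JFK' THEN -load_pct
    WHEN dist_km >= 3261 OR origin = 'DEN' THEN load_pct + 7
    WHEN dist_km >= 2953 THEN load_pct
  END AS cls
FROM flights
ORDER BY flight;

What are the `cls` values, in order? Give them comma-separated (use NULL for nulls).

NULL, NULL, 29, NULL, 84, 57, 99, 61, 106, 71, NULL, 63

flight=A12: (no match → NULL) → NULL
flight=A20: (no match → NULL) → NULL
flight=A27: dist_km >= 2953 → 29
flight=A30: (no match → NULL) → NULL
flight=A45: dist_km >= 3261 OR origin = 'DEN' → 84
flight=A65: dist_km >= 3261 OR origin = 'DEN' → 57
flight=A68: dist_km >= 3261 OR origin = 'DEN' → 99
flight=A69: dist_km >= 3261 OR origin = 'DEN' → 61
flight=A76: dist_km >= 3261 OR origin = 'DEN' → 106
flight=A80: dist_km >= 3261 OR origin = 'DEN' → 71
flight=A83: (no match → NULL) → NULL
flight=A84: dist_km >= 3261 OR origin = 'DEN' → 63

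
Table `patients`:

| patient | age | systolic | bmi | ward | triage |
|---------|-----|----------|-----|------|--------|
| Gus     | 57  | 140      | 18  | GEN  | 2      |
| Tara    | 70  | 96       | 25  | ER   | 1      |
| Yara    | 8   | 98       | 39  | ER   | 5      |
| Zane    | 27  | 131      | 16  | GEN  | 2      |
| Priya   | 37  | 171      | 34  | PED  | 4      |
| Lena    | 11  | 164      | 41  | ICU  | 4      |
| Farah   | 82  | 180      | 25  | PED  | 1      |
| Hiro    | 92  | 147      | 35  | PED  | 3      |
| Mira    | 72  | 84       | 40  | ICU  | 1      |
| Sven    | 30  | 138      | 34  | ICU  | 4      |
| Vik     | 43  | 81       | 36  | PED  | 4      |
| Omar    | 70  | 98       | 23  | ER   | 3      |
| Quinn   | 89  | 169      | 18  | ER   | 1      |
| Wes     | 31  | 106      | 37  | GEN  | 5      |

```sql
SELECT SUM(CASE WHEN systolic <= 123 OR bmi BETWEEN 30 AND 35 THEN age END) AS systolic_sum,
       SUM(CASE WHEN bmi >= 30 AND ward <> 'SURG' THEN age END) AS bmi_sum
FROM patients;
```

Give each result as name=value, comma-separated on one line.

systolic_sum=453, bmi_sum=324

[systolic_sum: systolic <= 123 OR bmi BETWEEN 30 AND 35]
patient=Gus: ✗
patient=Tara: ✓ → 70
patient=Yara: ✓ → 8
patient=Zane: ✗
patient=Priya: ✓ → 37
patient=Lena: ✗
patient=Farah: ✗
patient=Hiro: ✓ → 92
patient=Mira: ✓ → 72
patient=Sven: ✓ → 30
patient=Vik: ✓ → 43
patient=Omar: ✓ → 70
patient=Quinn: ✗
patient=Wes: ✓ → 31
systolic_sum = 70 + 8 + 37 + 92 + 72 + 30 + 43 + 70 + 31 = 453
—
[bmi_sum: bmi >= 30 AND ward <> 'SURG']
patient=Gus: ✗
patient=Tara: ✗
patient=Yara: ✓ → 8
patient=Zane: ✗
patient=Priya: ✓ → 37
patient=Lena: ✓ → 11
patient=Farah: ✗
patient=Hiro: ✓ → 92
patient=Mira: ✓ → 72
patient=Sven: ✓ → 30
patient=Vik: ✓ → 43
patient=Omar: ✗
patient=Quinn: ✗
patient=Wes: ✓ → 31
bmi_sum = 8 + 37 + 11 + 92 + 72 + 30 + 43 + 31 = 324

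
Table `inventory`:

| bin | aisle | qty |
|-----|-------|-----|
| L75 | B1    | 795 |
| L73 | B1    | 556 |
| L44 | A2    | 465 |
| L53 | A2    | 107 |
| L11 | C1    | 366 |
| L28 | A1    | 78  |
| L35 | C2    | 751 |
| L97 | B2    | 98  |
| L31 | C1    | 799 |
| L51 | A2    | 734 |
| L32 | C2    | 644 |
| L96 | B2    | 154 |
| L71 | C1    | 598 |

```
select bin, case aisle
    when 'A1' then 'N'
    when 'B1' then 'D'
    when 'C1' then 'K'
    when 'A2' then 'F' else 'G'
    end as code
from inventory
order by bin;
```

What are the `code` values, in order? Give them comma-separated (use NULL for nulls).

bin=L11: aisle='C1' → K
bin=L28: aisle='A1' → N
bin=L31: aisle='C1' → K
bin=L32: ELSE → G
bin=L35: ELSE → G
bin=L44: aisle='A2' → F
bin=L51: aisle='A2' → F
bin=L53: aisle='A2' → F
bin=L71: aisle='C1' → K
bin=L73: aisle='B1' → D
bin=L75: aisle='B1' → D
bin=L96: ELSE → G
bin=L97: ELSE → G

K, N, K, G, G, F, F, F, K, D, D, G, G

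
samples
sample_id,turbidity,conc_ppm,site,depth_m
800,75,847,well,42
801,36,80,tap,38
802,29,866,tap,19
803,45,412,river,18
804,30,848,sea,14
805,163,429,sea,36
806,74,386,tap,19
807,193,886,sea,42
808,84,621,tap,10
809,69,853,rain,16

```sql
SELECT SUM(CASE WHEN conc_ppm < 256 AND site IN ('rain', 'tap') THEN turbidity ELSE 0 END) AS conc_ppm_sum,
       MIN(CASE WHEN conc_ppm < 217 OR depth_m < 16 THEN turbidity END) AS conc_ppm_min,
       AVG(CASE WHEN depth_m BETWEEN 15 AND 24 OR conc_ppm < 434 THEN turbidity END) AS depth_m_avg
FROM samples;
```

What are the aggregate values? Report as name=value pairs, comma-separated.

conc_ppm_sum=36, conc_ppm_min=30, depth_m_avg=69.3333333333

[conc_ppm_sum: conc_ppm < 256 AND site IN ('rain', 'tap')]
sample_id=800: ✗
sample_id=801: ✓ → 36
sample_id=802: ✗
sample_id=803: ✗
sample_id=804: ✗
sample_id=805: ✗
sample_id=806: ✗
sample_id=807: ✗
sample_id=808: ✗
sample_id=809: ✗
conc_ppm_sum = 36
—
[conc_ppm_min: conc_ppm < 217 OR depth_m < 16]
sample_id=800: ✗
sample_id=801: ✓ → 36
sample_id=802: ✗
sample_id=803: ✗
sample_id=804: ✓ → 30
sample_id=805: ✗
sample_id=806: ✗
sample_id=807: ✗
sample_id=808: ✓ → 84
sample_id=809: ✗
conc_ppm_min = MIN(36, 30, 84) = 30
—
[depth_m_avg: depth_m BETWEEN 15 AND 24 OR conc_ppm < 434]
sample_id=800: ✗
sample_id=801: ✓ → 36
sample_id=802: ✓ → 29
sample_id=803: ✓ → 45
sample_id=804: ✗
sample_id=805: ✓ → 163
sample_id=806: ✓ → 74
sample_id=807: ✗
sample_id=808: ✗
sample_id=809: ✓ → 69
depth_m_avg = (36 + 29 + 45 + 163 + 74 + 69) / 6 = 69.3333333333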